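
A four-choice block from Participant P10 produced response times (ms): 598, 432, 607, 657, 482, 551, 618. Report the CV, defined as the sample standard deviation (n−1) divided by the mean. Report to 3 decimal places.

0.143

n = 7, Σ = 3945, M = 563.5714
Σ(x−M)² = 38885.714; s = √(38885.714/6) = 80.5044
CV = 80.5044 / 563.5714 = 0.14285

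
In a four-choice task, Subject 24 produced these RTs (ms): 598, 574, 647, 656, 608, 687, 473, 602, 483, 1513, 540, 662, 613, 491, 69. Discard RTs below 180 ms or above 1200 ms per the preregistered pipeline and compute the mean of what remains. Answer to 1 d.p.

Excluded: 69, 1513
Retained (n=13): Σ = 7634
Mean = 7634/13 = 587.2308

587.2 ms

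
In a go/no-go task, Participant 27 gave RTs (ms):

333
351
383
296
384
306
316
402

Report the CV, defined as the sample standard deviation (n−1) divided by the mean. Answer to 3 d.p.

0.115

n = 8, Σ = 2771, M = 346.3750
Σ(x−M)² = 11141.875; s = √(11141.875/7) = 39.8961
CV = 39.8961 / 346.3750 = 0.11518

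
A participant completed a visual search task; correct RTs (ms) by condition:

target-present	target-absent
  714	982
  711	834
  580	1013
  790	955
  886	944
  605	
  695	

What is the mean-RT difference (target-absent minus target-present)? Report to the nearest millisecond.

234 ms

M(target-present) = 4981/7 = 711.571
M(target-absent) = 4728/5 = 945.600
Difference = 945.600 − 711.571 = 234.029 ms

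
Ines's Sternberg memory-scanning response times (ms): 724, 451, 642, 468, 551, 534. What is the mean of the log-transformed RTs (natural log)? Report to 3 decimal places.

ln(RT): 6.5848, 6.1115, 6.4646, 6.1485, 6.3117, 6.2804
Σ ln(RT) = 37.9014
Mean = 37.9014/6 = 6.31691

6.317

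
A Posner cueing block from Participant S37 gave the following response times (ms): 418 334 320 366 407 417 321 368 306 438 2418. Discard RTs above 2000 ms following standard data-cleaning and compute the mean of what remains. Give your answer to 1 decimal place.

369.5 ms

Excluded: 2418
Retained (n=10): Σ = 3695
Mean = 3695/10 = 369.5000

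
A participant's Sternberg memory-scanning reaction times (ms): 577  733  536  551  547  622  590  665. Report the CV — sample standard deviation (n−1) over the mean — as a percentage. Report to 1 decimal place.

n = 8, Σ = 4821, M = 602.6250
Σ(x−M)² = 32277.875; s = √(32277.875/7) = 67.9053
CV = 67.9053 / 602.6250 = 0.11268 = 11.268%

11.3%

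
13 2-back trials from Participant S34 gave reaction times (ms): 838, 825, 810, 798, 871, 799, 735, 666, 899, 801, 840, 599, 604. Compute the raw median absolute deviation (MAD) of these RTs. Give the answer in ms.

Sorted: 599, 604, 666, 735, 798, 799, 801, 810, 825, 838, 840, 871, 899 → median = 801
|x − 801|: 37, 24, 9, 3, 70, 2, 66, 135, 98, 0, 39, 202, 197
Sorted deviations: 0, 2, 3, 9, 24, 37, 39, 66, 70, 98, 135, 197, 202 → MAD = 39

39 ms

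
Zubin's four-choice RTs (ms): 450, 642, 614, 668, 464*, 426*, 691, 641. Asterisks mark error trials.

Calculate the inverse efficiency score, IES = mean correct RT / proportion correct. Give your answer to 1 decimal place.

823.6 ms

Correct trials (n=6): 450, 642, 614, 668, 691, 641
Mean correct RT = 3706/6 = 617.6667 ms
Proportion correct = 6/8
IES = 617.6667 / (6/8) = 823.556 ms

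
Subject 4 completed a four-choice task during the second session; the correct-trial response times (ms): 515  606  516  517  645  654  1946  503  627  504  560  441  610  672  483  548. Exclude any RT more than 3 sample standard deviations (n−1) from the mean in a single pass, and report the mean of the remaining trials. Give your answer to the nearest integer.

n = 16, ΣRT = 10347, M = 646.688
Σ(x−M)² = 1870899.44; s = √(1870899.44/15) = 353.167
Cutoffs: 646.688 ± 3·353.167 → [-412.8, 1706.2]
Outside: 1946 → excluded.
Retained (n=15): Σ = 8401, mean = 8401/15 = 560.067

560 ms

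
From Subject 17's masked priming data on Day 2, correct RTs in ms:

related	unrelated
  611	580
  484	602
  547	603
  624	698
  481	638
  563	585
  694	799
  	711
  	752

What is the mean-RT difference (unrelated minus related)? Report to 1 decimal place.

91.1 ms

M(related) = 4004/7 = 572.000
M(unrelated) = 5968/9 = 663.111
Difference = 663.111 − 572.000 = 91.111 ms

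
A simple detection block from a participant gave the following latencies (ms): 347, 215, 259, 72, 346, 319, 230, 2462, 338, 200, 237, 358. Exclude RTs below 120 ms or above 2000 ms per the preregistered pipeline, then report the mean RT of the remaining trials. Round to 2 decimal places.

284.90 ms

Excluded: 72, 2462
Retained (n=10): Σ = 2849
Mean = 2849/10 = 284.9000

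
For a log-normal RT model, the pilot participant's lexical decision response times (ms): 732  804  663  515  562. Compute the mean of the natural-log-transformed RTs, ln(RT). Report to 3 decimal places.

ln(RT): 6.5958, 6.6896, 6.4968, 6.2442, 6.3315
Σ ln(RT) = 32.3578
Mean = 32.3578/5 = 6.47156

6.472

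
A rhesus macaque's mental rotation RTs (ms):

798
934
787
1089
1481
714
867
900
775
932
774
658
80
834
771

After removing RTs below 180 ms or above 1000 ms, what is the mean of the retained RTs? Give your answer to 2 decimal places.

Excluded: 80, 1089, 1481
Retained (n=12): Σ = 9744
Mean = 9744/12 = 812.0000

812.00 ms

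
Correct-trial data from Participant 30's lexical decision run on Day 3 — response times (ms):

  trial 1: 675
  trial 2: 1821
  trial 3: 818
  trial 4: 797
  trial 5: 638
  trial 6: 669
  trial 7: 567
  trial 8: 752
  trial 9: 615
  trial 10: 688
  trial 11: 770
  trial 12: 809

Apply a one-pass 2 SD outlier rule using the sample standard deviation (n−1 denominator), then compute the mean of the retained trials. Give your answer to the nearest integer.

n = 12, ΣRT = 9619, M = 801.583
Σ(x−M)² = 1206116.92; s = √(1206116.92/11) = 331.130
Cutoffs: 801.583 ± 2·331.130 → [139.3, 1463.8]
Outside: 1821 → excluded.
Retained (n=11): Σ = 7798, mean = 7798/11 = 708.909

709 ms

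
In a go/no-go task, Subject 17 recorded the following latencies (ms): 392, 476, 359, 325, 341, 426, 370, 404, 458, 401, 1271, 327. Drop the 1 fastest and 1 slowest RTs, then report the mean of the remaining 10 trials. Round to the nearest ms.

395 ms

Sorted: 325, 327, 341, 359, 370, 392, 401, 404, 426, 458, 476, 1271
Drop lowest 1 (325) and highest 1 (1271)
Remaining (n=10): Σ = 3954, mean = 3954/10 = 395.400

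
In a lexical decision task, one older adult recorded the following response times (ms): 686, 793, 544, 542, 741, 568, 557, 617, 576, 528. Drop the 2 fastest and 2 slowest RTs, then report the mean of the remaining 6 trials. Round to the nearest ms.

Sorted: 528, 542, 544, 557, 568, 576, 617, 686, 741, 793
Drop lowest 2 (528, 542) and highest 2 (741, 793)
Remaining (n=6): Σ = 3548, mean = 3548/6 = 591.333

591 ms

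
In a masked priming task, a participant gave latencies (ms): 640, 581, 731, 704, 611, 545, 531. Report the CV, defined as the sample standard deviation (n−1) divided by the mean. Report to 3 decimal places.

n = 7, Σ = 4343, M = 620.4286
Σ(x−M)² = 34923.714; s = √(34923.714/6) = 76.2930
CV = 76.2930 / 620.4286 = 0.12297

0.123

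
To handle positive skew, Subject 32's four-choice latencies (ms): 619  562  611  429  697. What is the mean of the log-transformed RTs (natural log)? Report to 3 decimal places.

6.357

ln(RT): 6.4281, 6.3315, 6.4151, 6.0615, 6.5468
Σ ln(RT) = 31.7829
Mean = 31.7829/5 = 6.35659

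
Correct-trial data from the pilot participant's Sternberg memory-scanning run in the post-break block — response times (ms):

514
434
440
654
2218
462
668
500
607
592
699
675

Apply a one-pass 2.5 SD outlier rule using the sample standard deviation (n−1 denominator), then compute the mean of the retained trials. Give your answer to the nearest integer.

n = 12, ΣRT = 8463, M = 705.250
Σ(x−M)² = 2597668.25; s = √(2597668.25/11) = 485.954
Cutoffs: 705.250 ± 2.5·485.954 → [-509.6, 1920.1]
Outside: 2218 → excluded.
Retained (n=11): Σ = 6245, mean = 6245/11 = 567.727

568 ms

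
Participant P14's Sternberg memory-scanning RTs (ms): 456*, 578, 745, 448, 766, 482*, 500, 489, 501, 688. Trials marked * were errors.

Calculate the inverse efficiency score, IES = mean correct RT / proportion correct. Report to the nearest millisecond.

737 ms

Correct trials (n=8): 578, 745, 448, 766, 500, 489, 501, 688
Mean correct RT = 4715/8 = 589.3750 ms
Proportion correct = 8/10
IES = 589.3750 / (8/10) = 736.719 ms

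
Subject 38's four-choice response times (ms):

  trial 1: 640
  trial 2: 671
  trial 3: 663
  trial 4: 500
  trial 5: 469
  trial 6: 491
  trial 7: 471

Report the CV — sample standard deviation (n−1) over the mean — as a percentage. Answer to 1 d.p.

n = 7, Σ = 3905, M = 557.8571
Σ(x−M)² = 53860.857; s = √(53860.857/6) = 94.7460
CV = 94.7460 / 557.8571 = 0.16984 = 16.984%

17.0%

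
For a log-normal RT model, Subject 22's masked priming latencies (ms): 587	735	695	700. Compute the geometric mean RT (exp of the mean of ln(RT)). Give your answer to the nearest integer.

677 ms

ln(RT): 6.3750, 6.5999, 6.5439, 6.5511
Mean ln(RT) = 26.0699/4 = 6.51747
Geometric mean = exp(6.51747) = 676.87 ms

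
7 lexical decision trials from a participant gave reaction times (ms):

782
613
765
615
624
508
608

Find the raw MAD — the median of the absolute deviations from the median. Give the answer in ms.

Sorted: 508, 608, 613, 615, 624, 765, 782 → median = 615
|x − 615|: 167, 2, 150, 0, 9, 107, 7
Sorted deviations: 0, 2, 7, 9, 107, 150, 167 → MAD = 9

9 ms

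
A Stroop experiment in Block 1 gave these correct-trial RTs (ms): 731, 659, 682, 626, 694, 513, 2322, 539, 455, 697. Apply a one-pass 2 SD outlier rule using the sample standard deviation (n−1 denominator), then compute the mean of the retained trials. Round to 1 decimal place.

621.8 ms

n = 10, ΣRT = 7918, M = 791.800
Σ(x−M)² = 2676013.60; s = √(2676013.60/9) = 545.284
Cutoffs: 791.800 ± 2·545.284 → [-298.8, 1882.4]
Outside: 2322 → excluded.
Retained (n=9): Σ = 5596, mean = 5596/9 = 621.778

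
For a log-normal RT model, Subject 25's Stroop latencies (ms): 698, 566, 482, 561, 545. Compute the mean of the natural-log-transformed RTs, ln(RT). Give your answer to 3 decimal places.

ln(RT): 6.5482, 6.3386, 6.1779, 6.3297, 6.3008
Σ ln(RT) = 31.6953
Mean = 31.6953/5 = 6.33905

6.339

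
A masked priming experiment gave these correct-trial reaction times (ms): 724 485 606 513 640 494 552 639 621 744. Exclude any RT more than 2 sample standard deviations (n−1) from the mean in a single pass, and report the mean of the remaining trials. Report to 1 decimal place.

601.8 ms

n = 10, ΣRT = 6018, M = 601.800
Σ(x−M)² = 74011.60; s = √(74011.60/9) = 90.684
Cutoffs: 601.800 ± 2·90.684 → [420.4, 783.2]
No RTs fall outside the cutoffs; all 10 retained. Mean = 6018/10 = 601.800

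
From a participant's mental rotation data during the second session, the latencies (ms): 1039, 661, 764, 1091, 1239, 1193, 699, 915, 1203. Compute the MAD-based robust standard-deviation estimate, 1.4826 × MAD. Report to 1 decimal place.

243.1 ms

Sorted: 661, 699, 764, 915, 1039, 1091, 1193, 1203, 1239 → median = 1039
|x − 1039| sorted: 0, 52, 124, 154, 164, 200, 275, 340, 378 → MAD = 164
Robust SD ≈ 1.4826 × 164 = 243.146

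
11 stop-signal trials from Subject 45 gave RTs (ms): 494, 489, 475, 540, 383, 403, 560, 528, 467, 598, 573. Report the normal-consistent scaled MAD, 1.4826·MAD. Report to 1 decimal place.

Sorted: 383, 403, 467, 475, 489, 494, 528, 540, 560, 573, 598 → median = 494
|x − 494| sorted: 0, 5, 19, 27, 34, 46, 66, 79, 91, 104, 111 → MAD = 46
Robust SD ≈ 1.4826 × 46 = 68.200

68.2 ms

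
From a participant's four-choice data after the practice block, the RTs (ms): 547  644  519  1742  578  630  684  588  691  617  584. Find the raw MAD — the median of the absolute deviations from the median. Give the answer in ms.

39 ms

Sorted: 519, 547, 578, 584, 588, 617, 630, 644, 684, 691, 1742 → median = 617
|x − 617|: 70, 27, 98, 1125, 39, 13, 67, 29, 74, 0, 33
Sorted deviations: 0, 13, 27, 29, 33, 39, 67, 70, 74, 98, 1125 → MAD = 39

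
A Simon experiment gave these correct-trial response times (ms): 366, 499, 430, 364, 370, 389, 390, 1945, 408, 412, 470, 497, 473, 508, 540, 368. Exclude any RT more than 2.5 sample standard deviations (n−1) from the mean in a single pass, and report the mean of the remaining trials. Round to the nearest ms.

n = 16, ΣRT = 8429, M = 526.812
Σ(x−M)² = 2196130.44; s = √(2196130.44/15) = 382.634
Cutoffs: 526.812 ± 2.5·382.634 → [-429.8, 1483.4]
Outside: 1945 → excluded.
Retained (n=15): Σ = 6484, mean = 6484/15 = 432.267

432 ms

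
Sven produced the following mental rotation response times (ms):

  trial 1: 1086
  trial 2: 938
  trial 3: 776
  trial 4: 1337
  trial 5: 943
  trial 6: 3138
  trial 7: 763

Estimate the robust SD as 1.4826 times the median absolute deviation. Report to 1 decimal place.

Sorted: 763, 776, 938, 943, 1086, 1337, 3138 → median = 943
|x − 943| sorted: 0, 5, 143, 167, 180, 394, 2195 → MAD = 167
Robust SD ≈ 1.4826 × 167 = 247.594

247.6 ms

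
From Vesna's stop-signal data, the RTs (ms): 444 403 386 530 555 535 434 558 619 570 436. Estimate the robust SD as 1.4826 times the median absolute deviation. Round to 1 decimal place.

Sorted: 386, 403, 434, 436, 444, 530, 535, 555, 558, 570, 619 → median = 530
|x − 530| sorted: 0, 5, 25, 28, 40, 86, 89, 94, 96, 127, 144 → MAD = 86
Robust SD ≈ 1.4826 × 86 = 127.504

127.5 ms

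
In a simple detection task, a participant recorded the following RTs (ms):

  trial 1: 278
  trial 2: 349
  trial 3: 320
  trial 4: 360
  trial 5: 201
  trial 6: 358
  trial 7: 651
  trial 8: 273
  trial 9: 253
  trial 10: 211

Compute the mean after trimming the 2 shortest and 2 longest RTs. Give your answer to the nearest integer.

Sorted: 201, 211, 253, 273, 278, 320, 349, 358, 360, 651
Drop lowest 2 (201, 211) and highest 2 (360, 651)
Remaining (n=6): Σ = 1831, mean = 1831/6 = 305.167

305 ms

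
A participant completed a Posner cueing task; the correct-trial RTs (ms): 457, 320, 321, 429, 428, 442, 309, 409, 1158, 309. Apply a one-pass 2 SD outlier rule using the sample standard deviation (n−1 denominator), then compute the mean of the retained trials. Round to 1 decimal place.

n = 10, ΣRT = 4582, M = 458.200
Σ(x−M)² = 576613.60; s = √(576613.60/9) = 253.117
Cutoffs: 458.200 ± 2·253.117 → [-48.0, 964.4]
Outside: 1158 → excluded.
Retained (n=9): Σ = 3424, mean = 3424/9 = 380.444

380.4 ms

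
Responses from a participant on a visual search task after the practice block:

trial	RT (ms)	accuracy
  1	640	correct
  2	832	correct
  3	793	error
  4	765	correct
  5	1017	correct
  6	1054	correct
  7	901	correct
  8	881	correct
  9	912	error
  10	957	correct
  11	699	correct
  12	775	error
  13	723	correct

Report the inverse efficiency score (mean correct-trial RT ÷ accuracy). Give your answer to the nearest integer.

Correct trials (n=10): 640, 832, 765, 1017, 1054, 901, 881, 957, 699, 723
Mean correct RT = 8469/10 = 846.9000 ms
Proportion correct = 10/13
IES = 846.9000 / (10/13) = 1100.970 ms

1101 ms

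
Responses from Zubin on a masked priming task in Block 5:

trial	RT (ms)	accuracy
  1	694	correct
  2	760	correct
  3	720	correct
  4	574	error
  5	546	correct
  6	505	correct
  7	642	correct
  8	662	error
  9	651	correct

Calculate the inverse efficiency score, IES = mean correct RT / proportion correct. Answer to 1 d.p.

Correct trials (n=7): 694, 760, 720, 546, 505, 642, 651
Mean correct RT = 4518/7 = 645.4286 ms
Proportion correct = 7/9
IES = 645.4286 / (7/9) = 829.837 ms

829.8 ms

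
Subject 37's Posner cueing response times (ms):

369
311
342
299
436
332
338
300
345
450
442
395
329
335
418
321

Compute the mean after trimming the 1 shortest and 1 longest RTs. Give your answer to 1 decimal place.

Sorted: 299, 300, 311, 321, 329, 332, 335, 338, 342, 345, 369, 395, 418, 436, 442, 450
Drop lowest 1 (299) and highest 1 (450)
Remaining (n=14): Σ = 5013, mean = 5013/14 = 358.071

358.1 ms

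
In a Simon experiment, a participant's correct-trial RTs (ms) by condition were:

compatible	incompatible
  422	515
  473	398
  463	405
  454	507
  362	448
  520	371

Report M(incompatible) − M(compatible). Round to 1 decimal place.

-8.3 ms

M(compatible) = 2694/6 = 449.000
M(incompatible) = 2644/6 = 440.667
Difference = 440.667 − 449.000 = -8.333 ms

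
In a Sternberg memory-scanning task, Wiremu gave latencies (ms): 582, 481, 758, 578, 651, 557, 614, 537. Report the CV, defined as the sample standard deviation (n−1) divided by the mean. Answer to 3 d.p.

0.140

n = 8, Σ = 4758, M = 594.7500
Σ(x−M)² = 48327.500; s = √(48327.500/7) = 83.0899
CV = 83.0899 / 594.7500 = 0.13971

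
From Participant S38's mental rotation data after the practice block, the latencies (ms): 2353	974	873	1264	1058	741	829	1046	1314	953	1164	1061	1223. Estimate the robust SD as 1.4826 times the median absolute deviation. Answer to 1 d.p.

Sorted: 741, 829, 873, 953, 974, 1046, 1058, 1061, 1164, 1223, 1264, 1314, 2353 → median = 1058
|x − 1058| sorted: 0, 3, 12, 84, 105, 106, 165, 185, 206, 229, 256, 317, 1295 → MAD = 165
Robust SD ≈ 1.4826 × 165 = 244.629

244.6 ms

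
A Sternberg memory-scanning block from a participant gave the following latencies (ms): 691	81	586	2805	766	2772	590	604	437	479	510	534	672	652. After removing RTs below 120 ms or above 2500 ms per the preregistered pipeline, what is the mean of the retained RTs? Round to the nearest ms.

593 ms

Excluded: 81, 2772, 2805
Retained (n=11): Σ = 6521
Mean = 6521/11 = 592.8182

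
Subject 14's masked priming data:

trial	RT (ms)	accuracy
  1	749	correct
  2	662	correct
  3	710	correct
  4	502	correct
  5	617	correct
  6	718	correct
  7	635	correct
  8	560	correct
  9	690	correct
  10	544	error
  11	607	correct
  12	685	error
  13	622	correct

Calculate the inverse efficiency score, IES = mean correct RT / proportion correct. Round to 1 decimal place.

Correct trials (n=11): 749, 662, 710, 502, 617, 718, 635, 560, 690, 607, 622
Mean correct RT = 7072/11 = 642.9091 ms
Proportion correct = 11/13
IES = 642.9091 / (11/13) = 759.802 ms

759.8 ms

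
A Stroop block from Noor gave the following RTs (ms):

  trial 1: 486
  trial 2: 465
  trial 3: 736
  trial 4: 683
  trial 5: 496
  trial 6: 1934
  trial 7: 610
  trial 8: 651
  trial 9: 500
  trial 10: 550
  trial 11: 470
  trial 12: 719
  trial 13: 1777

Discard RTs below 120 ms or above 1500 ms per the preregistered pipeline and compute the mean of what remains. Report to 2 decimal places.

Excluded: 1777, 1934
Retained (n=11): Σ = 6366
Mean = 6366/11 = 578.7273

578.73 ms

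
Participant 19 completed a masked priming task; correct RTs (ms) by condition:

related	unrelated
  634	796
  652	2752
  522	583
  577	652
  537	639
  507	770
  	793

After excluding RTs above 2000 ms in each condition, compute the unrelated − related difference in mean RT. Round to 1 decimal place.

unrelated: exclude 2752
M(related) = 3429/6 = 571.500
M(unrelated) = 4233/6 = 705.500
Difference = 705.500 − 571.500 = 134.000 ms

134.0 ms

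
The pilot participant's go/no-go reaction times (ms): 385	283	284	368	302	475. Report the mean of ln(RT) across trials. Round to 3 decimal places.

5.838

ln(RT): 5.9532, 5.6454, 5.6490, 5.9081, 5.7104, 6.1633
Σ ln(RT) = 35.0295
Mean = 35.0295/6 = 5.83825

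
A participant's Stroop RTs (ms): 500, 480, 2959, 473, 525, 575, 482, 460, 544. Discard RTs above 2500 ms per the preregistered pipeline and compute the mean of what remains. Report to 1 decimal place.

Excluded: 2959
Retained (n=8): Σ = 4039
Mean = 4039/8 = 504.8750

504.9 ms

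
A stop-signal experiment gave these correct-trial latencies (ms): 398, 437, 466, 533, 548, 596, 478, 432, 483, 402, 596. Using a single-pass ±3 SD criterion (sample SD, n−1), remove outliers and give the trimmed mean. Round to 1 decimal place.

488.1 ms

n = 11, ΣRT = 5369, M = 488.091
Σ(x−M)² = 50794.91; s = √(50794.91/10) = 71.271
Cutoffs: 488.091 ± 3·71.271 → [274.3, 701.9]
No RTs fall outside the cutoffs; all 11 retained. Mean = 5369/11 = 488.091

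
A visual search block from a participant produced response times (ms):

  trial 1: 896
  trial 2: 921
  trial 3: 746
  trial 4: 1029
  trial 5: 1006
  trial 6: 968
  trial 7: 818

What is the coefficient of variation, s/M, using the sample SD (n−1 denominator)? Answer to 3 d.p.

n = 7, Σ = 6384, M = 912.0000
Σ(x−M)² = 62390.000; s = √(62390.000/6) = 101.9722
CV = 101.9722 / 912.0000 = 0.11181

0.112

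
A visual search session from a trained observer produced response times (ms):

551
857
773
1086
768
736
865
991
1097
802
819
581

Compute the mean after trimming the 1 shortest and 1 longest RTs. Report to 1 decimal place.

827.8 ms

Sorted: 551, 581, 736, 768, 773, 802, 819, 857, 865, 991, 1086, 1097
Drop lowest 1 (551) and highest 1 (1097)
Remaining (n=10): Σ = 8278, mean = 8278/10 = 827.800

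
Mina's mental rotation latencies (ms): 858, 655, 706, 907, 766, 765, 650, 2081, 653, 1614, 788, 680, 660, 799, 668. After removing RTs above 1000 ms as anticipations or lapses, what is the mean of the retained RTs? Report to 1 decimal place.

735.0 ms

Excluded: 1614, 2081
Retained (n=13): Σ = 9555
Mean = 9555/13 = 735.0000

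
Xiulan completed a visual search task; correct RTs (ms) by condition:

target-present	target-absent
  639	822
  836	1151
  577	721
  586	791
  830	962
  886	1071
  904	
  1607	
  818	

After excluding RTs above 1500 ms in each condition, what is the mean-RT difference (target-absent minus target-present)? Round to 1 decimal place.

target-present: exclude 1607
M(target-present) = 6076/8 = 759.500
M(target-absent) = 5518/6 = 919.667
Difference = 919.667 − 759.500 = 160.167 ms

160.2 ms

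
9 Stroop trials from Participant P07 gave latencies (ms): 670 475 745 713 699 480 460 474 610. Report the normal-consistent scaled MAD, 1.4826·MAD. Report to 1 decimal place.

192.7 ms

Sorted: 460, 474, 475, 480, 610, 670, 699, 713, 745 → median = 610
|x − 610| sorted: 0, 60, 89, 103, 130, 135, 135, 136, 150 → MAD = 130
Robust SD ≈ 1.4826 × 130 = 192.738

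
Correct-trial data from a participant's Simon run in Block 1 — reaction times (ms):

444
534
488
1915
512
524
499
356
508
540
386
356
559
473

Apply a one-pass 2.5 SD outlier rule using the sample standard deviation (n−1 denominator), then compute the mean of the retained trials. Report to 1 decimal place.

n = 14, ΣRT = 8094, M = 578.143
Σ(x−M)² = 1982235.71; s = √(1982235.71/13) = 390.486
Cutoffs: 578.143 ± 2.5·390.486 → [-398.1, 1554.4]
Outside: 1915 → excluded.
Retained (n=13): Σ = 6179, mean = 6179/13 = 475.308

475.3 ms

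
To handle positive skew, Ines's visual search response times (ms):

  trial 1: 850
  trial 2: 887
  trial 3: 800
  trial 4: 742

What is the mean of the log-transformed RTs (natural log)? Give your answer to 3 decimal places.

ln(RT): 6.7452, 6.7878, 6.6846, 6.6093
Σ ln(RT) = 26.8270
Mean = 26.8270/4 = 6.70676

6.707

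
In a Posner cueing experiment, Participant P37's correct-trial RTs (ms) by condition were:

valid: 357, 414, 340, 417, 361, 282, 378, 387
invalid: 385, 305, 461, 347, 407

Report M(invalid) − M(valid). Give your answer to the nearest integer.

14 ms

M(valid) = 2936/8 = 367.000
M(invalid) = 1905/5 = 381.000
Difference = 381.000 − 367.000 = 14.000 ms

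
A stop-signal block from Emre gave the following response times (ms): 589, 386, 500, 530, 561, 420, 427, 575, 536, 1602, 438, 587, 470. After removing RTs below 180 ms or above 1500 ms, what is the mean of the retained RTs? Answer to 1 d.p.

Excluded: 1602
Retained (n=12): Σ = 6019
Mean = 6019/12 = 501.5833

501.6 ms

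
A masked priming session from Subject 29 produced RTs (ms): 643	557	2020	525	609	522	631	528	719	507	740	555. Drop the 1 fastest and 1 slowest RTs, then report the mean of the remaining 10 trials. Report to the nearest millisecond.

603 ms

Sorted: 507, 522, 525, 528, 555, 557, 609, 631, 643, 719, 740, 2020
Drop lowest 1 (507) and highest 1 (2020)
Remaining (n=10): Σ = 6029, mean = 6029/10 = 602.900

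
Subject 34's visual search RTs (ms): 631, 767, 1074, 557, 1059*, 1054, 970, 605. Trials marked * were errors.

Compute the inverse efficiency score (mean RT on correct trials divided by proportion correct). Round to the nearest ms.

Correct trials (n=7): 631, 767, 1074, 557, 1054, 970, 605
Mean correct RT = 5658/7 = 808.2857 ms
Proportion correct = 7/8
IES = 808.2857 / (7/8) = 923.755 ms

924 ms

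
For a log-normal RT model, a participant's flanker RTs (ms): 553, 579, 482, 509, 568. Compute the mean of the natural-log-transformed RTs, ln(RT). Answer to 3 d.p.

6.286

ln(RT): 6.3154, 6.3613, 6.1779, 6.2324, 6.3421
Σ ln(RT) = 31.4292
Mean = 31.4292/5 = 6.28583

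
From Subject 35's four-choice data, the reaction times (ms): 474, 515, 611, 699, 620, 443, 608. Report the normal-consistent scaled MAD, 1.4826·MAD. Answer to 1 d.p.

Sorted: 443, 474, 515, 608, 611, 620, 699 → median = 608
|x − 608| sorted: 0, 3, 12, 91, 93, 134, 165 → MAD = 91
Robust SD ≈ 1.4826 × 91 = 134.917

134.9 ms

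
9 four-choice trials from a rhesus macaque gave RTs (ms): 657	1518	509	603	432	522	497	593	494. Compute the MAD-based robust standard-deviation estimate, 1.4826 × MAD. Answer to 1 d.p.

105.3 ms

Sorted: 432, 494, 497, 509, 522, 593, 603, 657, 1518 → median = 522
|x − 522| sorted: 0, 13, 25, 28, 71, 81, 90, 135, 996 → MAD = 71
Robust SD ≈ 1.4826 × 71 = 105.265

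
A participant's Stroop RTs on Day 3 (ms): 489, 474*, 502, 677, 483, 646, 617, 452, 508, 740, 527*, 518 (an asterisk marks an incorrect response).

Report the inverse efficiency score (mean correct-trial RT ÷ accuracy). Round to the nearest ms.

Correct trials (n=10): 489, 502, 677, 483, 646, 617, 452, 508, 740, 518
Mean correct RT = 5632/10 = 563.2000 ms
Proportion correct = 10/12
IES = 563.2000 / (10/12) = 675.840 ms

676 ms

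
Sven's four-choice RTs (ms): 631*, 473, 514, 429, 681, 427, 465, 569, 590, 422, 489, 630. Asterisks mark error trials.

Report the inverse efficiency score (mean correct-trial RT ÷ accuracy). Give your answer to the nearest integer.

Correct trials (n=11): 473, 514, 429, 681, 427, 465, 569, 590, 422, 489, 630
Mean correct RT = 5689/11 = 517.1818 ms
Proportion correct = 11/12
IES = 517.1818 / (11/12) = 564.198 ms

564 ms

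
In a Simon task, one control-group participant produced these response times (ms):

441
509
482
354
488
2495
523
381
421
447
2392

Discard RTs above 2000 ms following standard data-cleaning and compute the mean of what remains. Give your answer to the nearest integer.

Excluded: 2392, 2495
Retained (n=9): Σ = 4046
Mean = 4046/9 = 449.5556

450 ms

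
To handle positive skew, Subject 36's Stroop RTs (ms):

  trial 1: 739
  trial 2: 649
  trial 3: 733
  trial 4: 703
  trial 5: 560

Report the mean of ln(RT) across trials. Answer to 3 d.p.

6.512

ln(RT): 6.6053, 6.4754, 6.5971, 6.5554, 6.3279
Σ ln(RT) = 32.5612
Mean = 32.5612/5 = 6.51223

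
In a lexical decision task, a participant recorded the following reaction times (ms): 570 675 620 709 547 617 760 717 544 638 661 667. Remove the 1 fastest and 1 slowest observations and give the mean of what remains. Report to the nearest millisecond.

Sorted: 544, 547, 570, 617, 620, 638, 661, 667, 675, 709, 717, 760
Drop lowest 1 (544) and highest 1 (760)
Remaining (n=10): Σ = 6421, mean = 6421/10 = 642.100

642 ms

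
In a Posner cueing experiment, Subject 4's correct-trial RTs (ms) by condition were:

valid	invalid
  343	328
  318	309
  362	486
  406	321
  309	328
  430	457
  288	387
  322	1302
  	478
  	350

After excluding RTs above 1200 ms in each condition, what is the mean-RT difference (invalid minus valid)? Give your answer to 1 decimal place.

35.4 ms

invalid: exclude 1302
M(valid) = 2778/8 = 347.250
M(invalid) = 3444/9 = 382.667
Difference = 382.667 − 347.250 = 35.417 ms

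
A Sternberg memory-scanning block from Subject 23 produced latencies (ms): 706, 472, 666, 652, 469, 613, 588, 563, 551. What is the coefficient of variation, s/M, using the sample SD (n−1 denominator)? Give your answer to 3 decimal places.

n = 9, Σ = 5280, M = 586.6667
Σ(x−M)² = 54324.000; s = √(54324.000/8) = 82.4045
CV = 82.4045 / 586.6667 = 0.14046

0.140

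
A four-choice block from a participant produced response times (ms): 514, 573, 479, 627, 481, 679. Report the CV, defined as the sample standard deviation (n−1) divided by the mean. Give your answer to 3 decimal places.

n = 6, Σ = 3353, M = 558.8333
Σ(x−M)² = 33728.833; s = √(33728.833/5) = 82.1326
CV = 82.1326 / 558.8333 = 0.14697

0.147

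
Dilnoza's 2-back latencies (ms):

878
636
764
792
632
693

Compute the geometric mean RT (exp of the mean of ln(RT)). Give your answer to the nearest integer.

727 ms

ln(RT): 6.7776, 6.4552, 6.6386, 6.6746, 6.4489, 6.5410
Mean ln(RT) = 39.5359/6 = 6.58932
Geometric mean = exp(6.58932) = 727.28 ms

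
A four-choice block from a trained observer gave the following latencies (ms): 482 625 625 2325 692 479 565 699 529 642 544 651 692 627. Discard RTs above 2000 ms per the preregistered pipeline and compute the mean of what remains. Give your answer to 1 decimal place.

604.0 ms

Excluded: 2325
Retained (n=13): Σ = 7852
Mean = 7852/13 = 604.0000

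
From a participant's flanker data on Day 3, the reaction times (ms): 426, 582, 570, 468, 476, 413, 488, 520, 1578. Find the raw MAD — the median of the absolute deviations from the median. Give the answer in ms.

Sorted: 413, 426, 468, 476, 488, 520, 570, 582, 1578 → median = 488
|x − 488|: 62, 94, 82, 20, 12, 75, 0, 32, 1090
Sorted deviations: 0, 12, 20, 32, 62, 75, 82, 94, 1090 → MAD = 62

62 ms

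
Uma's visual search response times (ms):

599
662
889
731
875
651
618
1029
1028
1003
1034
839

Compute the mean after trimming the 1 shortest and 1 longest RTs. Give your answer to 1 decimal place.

832.5 ms

Sorted: 599, 618, 651, 662, 731, 839, 875, 889, 1003, 1028, 1029, 1034
Drop lowest 1 (599) and highest 1 (1034)
Remaining (n=10): Σ = 8325, mean = 8325/10 = 832.500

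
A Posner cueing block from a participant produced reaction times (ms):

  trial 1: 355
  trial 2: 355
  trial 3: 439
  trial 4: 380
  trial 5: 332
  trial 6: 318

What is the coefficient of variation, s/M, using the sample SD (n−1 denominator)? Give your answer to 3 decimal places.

0.118

n = 6, Σ = 2179, M = 363.1667
Σ(x−M)² = 9178.833; s = √(9178.833/5) = 42.8458
CV = 42.8458 / 363.1667 = 0.11798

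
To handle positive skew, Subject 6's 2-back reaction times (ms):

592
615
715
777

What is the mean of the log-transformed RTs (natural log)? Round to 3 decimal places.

6.508

ln(RT): 6.3835, 6.4216, 6.5723, 6.6554
Σ ln(RT) = 26.0329
Mean = 26.0329/4 = 6.50821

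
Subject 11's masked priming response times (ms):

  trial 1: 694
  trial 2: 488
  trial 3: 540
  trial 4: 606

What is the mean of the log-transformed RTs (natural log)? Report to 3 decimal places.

ln(RT): 6.5425, 6.1903, 6.2916, 6.4069
Σ ln(RT) = 25.4312
Mean = 25.4312/4 = 6.35781

6.358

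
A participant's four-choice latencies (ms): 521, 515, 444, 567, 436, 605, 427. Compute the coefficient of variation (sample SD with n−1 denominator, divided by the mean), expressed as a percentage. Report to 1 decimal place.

13.8%

n = 7, Σ = 3515, M = 502.1429
Σ(x−M)² = 28708.857; s = √(28708.857/6) = 69.1723
CV = 69.1723 / 502.1429 = 0.13775 = 13.775%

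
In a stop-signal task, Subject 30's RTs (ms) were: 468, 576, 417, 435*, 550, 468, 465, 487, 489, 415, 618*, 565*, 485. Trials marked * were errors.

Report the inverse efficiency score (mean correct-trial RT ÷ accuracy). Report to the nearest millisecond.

627 ms

Correct trials (n=10): 468, 576, 417, 550, 468, 465, 487, 489, 415, 485
Mean correct RT = 4820/10 = 482.0000 ms
Proportion correct = 10/13
IES = 482.0000 / (10/13) = 626.600 ms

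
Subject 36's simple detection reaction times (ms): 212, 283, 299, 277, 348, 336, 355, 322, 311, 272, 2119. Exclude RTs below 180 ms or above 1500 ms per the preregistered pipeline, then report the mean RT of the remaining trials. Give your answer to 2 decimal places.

301.50 ms

Excluded: 2119
Retained (n=10): Σ = 3015
Mean = 3015/10 = 301.5000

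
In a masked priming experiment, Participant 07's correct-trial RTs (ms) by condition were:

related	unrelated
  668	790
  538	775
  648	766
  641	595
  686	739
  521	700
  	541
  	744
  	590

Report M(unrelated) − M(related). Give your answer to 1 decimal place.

76.3 ms

M(related) = 3702/6 = 617.000
M(unrelated) = 6240/9 = 693.333
Difference = 693.333 − 617.000 = 76.333 ms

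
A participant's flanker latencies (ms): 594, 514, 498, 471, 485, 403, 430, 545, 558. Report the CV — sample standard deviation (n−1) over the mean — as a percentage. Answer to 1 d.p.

n = 9, Σ = 4498, M = 499.7778
Σ(x−M)² = 29799.556; s = √(29799.556/8) = 61.0323
CV = 61.0323 / 499.7778 = 0.12212 = 12.212%

12.2%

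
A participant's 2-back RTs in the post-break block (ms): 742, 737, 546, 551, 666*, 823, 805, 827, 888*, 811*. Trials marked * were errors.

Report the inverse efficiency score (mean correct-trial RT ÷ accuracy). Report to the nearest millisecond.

1027 ms

Correct trials (n=7): 742, 737, 546, 551, 823, 805, 827
Mean correct RT = 5031/7 = 718.7143 ms
Proportion correct = 7/10
IES = 718.7143 / (7/10) = 1026.735 ms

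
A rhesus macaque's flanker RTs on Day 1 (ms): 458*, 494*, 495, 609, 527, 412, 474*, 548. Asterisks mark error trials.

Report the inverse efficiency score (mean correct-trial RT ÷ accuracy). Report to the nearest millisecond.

Correct trials (n=5): 495, 609, 527, 412, 548
Mean correct RT = 2591/5 = 518.2000 ms
Proportion correct = 5/8
IES = 518.2000 / (5/8) = 829.120 ms

829 ms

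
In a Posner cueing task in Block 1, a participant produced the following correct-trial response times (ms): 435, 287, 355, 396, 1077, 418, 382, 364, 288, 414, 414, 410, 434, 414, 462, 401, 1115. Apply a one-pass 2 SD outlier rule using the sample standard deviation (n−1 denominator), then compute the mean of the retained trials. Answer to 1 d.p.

n = 17, ΣRT = 8066, M = 474.471
Σ(x−M)² = 911486.24; s = √(911486.24/16) = 238.679
Cutoffs: 474.471 ± 2·238.679 → [-2.9, 951.8]
Outside: 1077, 1115 → excluded.
Retained (n=15): Σ = 5874, mean = 5874/15 = 391.600

391.6 ms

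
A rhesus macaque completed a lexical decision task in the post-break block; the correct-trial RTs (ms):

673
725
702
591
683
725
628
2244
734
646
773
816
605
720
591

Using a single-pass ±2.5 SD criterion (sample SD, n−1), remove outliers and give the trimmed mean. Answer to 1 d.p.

686.6 ms

n = 15, ΣRT = 11856, M = 790.400
Σ(x−M)² = 2324853.60; s = √(2324853.60/14) = 407.506
Cutoffs: 790.400 ± 2.5·407.506 → [-228.4, 1809.2]
Outside: 2244 → excluded.
Retained (n=14): Σ = 9612, mean = 9612/14 = 686.571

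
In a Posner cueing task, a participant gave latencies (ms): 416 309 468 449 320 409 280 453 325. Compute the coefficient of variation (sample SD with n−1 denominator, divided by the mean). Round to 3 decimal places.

0.189

n = 9, Σ = 3429, M = 381.0000
Σ(x−M)² = 41628.000; s = √(41628.000/8) = 72.1353
CV = 72.1353 / 381.0000 = 0.18933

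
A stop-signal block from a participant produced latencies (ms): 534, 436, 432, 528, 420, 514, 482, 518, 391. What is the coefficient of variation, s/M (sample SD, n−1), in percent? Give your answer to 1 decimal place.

11.4%

n = 9, Σ = 4255, M = 472.7778
Σ(x−M)² = 23115.556; s = √(23115.556/8) = 53.7536
CV = 53.7536 / 472.7778 = 0.11370 = 11.370%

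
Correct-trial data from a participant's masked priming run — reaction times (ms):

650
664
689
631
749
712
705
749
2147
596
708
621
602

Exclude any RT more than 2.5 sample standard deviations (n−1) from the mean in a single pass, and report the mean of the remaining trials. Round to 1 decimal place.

n = 13, ΣRT = 10223, M = 786.385
Σ(x−M)² = 2037173.08; s = √(2037173.08/12) = 412.025
Cutoffs: 786.385 ± 2.5·412.025 → [-243.7, 1816.4]
Outside: 2147 → excluded.
Retained (n=12): Σ = 8076, mean = 8076/12 = 673.000

673.0 ms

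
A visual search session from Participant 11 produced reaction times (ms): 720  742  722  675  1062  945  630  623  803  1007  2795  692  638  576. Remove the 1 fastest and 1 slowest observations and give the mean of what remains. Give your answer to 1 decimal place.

771.6 ms

Sorted: 576, 623, 630, 638, 675, 692, 720, 722, 742, 803, 945, 1007, 1062, 2795
Drop lowest 1 (576) and highest 1 (2795)
Remaining (n=12): Σ = 9259, mean = 9259/12 = 771.583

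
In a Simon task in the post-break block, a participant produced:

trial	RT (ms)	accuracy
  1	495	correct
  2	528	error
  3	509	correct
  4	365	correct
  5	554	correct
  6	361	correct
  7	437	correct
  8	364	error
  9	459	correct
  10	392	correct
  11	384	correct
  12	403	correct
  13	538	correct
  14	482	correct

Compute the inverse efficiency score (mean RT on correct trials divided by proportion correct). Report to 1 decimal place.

Correct trials (n=12): 495, 509, 365, 554, 361, 437, 459, 392, 384, 403, 538, 482
Mean correct RT = 5379/12 = 448.2500 ms
Proportion correct = 12/14
IES = 448.2500 / (12/14) = 522.958 ms

523.0 ms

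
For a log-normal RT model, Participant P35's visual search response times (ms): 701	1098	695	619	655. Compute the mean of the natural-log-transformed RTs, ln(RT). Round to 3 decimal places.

6.602

ln(RT): 6.5525, 7.0012, 6.5439, 6.4281, 6.4846
Σ ln(RT) = 33.0104
Mean = 33.0104/5 = 6.60208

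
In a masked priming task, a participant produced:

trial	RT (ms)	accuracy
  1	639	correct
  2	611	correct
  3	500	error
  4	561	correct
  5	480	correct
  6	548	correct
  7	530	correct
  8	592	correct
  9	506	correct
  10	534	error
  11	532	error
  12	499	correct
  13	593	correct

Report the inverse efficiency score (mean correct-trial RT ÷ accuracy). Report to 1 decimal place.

Correct trials (n=10): 639, 611, 561, 480, 548, 530, 592, 506, 499, 593
Mean correct RT = 5559/10 = 555.9000 ms
Proportion correct = 10/13
IES = 555.9000 / (10/13) = 722.670 ms

722.7 ms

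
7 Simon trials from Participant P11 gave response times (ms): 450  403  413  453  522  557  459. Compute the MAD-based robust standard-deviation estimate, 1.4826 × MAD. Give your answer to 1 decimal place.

Sorted: 403, 413, 450, 453, 459, 522, 557 → median = 453
|x − 453| sorted: 0, 3, 6, 40, 50, 69, 104 → MAD = 40
Robust SD ≈ 1.4826 × 40 = 59.304

59.3 ms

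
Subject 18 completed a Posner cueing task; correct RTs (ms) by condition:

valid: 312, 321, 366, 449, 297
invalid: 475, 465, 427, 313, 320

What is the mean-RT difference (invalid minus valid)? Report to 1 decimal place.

M(valid) = 1745/5 = 349.000
M(invalid) = 2000/5 = 400.000
Difference = 400.000 − 349.000 = 51.000 ms

51.0 ms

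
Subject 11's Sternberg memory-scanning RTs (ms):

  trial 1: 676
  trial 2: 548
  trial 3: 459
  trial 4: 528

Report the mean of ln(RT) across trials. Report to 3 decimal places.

6.305

ln(RT): 6.5162, 6.3063, 6.1291, 6.2691
Σ ln(RT) = 25.2206
Mean = 25.2206/4 = 6.30515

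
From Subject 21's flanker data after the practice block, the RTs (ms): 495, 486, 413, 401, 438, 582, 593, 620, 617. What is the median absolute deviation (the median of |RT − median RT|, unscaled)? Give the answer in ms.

Sorted: 401, 413, 438, 486, 495, 582, 593, 617, 620 → median = 495
|x − 495|: 0, 9, 82, 94, 57, 87, 98, 125, 122
Sorted deviations: 0, 9, 57, 82, 87, 94, 98, 122, 125 → MAD = 87

87 ms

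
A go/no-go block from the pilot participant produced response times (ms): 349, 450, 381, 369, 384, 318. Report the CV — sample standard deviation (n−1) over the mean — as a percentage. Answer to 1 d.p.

n = 6, Σ = 2251, M = 375.1667
Σ(x−M)² = 9702.833; s = √(9702.833/5) = 44.0519
CV = 44.0519 / 375.1667 = 0.11742 = 11.742%

11.7%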